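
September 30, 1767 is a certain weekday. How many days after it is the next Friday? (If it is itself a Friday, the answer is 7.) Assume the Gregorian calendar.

2

Sep 30, 1767 is a Wednesday.
From Wednesday to the next Friday is 2 days.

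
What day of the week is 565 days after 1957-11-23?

Nov 23, 1957 is a Saturday.
565 mod 7 = 5, so 565 days after a Saturday is Saturday + 5 = Thursday.

Thursday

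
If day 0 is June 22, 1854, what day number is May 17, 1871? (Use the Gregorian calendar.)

6173

Jun 22, 1854 → Jun 22, 1855: 365 days.
Jun 22, 1855 → Jun 22, 1856: 366 days (Feb 29, 1856 is in that span).
Jun 22, 1856 → Jun 22, 1857: 365 days.
Jun 22, 1857 → Jun 22, 1858: 365 days.
Jun 22, 1858 → Jun 22, 1859: 365 days.
Jun 22, 1859 → Jun 22, 1860: 366 days (Feb 29, 1860 is in that span).
Jun 22, 1860 → Jun 22, 1861: 365 days.
Jun 22, 1861 → Jun 22, 1862: 365 days.
Jun 22, 1862 → Jun 22, 1863: 365 days.
Jun 22, 1863 → Jun 22, 1864: 366 days (Feb 29, 1864 is in that span).
Jun 22, 1864 → Jun 22, 1865: 365 days.
Jun 22, 1865 → Jun 22, 1866: 365 days.
Jun 22, 1866 → Jun 22, 1867: 365 days.
Jun 22, 1867 → Jun 22, 1868: 366 days (Feb 29, 1868 is in that span).
Jun 22, 1868 → Jun 22, 1869: 365 days.
Jun 22, 1869 → Jun 22, 1870: 365 days.
Jun 22, 1870 → Jul 22, 1870: 30 days (June has 30).
Jul 22, 1870 → Aug 22, 1870: 31 days (July has 31).
Aug 22, 1870 → Sep 22, 1870: 31 days (August has 31).
Sep 22, 1870 → Oct 22, 1870: 30 days (September has 30).
Oct 22, 1870 → Nov 22, 1870: 31 days (October has 31).
Nov 22, 1870 → Dec 22, 1870: 30 days (November has 30).
Dec 22, 1870 → Jan 22, 1871: 31 days (December has 31).
Jan 22, 1871 → Feb 22, 1871: 31 days (January has 31).
Feb 22, 1871 → Mar 22, 1871: 28 days (February has 28).
Mar 22, 1871 → Apr 22, 1871: 31 days (March has 31).
Apr 22, 1871 → May 17, 1871: 25 days.
Total: 6173 days.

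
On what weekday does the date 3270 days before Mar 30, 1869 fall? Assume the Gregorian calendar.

Monday

Mar 30, 1869 is a Tuesday.
3270 mod 7 = 1, so 3270 days before a Tuesday is Tuesday − 1 = Monday.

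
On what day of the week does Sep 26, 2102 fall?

Tuesday

Doomsday rule: the anchor day for the 2100s is Sunday. For year 02: 2÷12 = 0 r 2, and 2÷4 = 0, so 0+2+0 = 2.
Sunday + 2 ≡ Tuesday — that's 2102's doomsday.
In September the doomsday date is Sep 5.
Sep 26 is 21 days after Sep 5; 21 mod 7 = 0, so Tuesday + 0 = Tuesday.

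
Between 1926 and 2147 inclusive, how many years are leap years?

54

Multiples of 4 in [1926,2147]: 55.
Of those, multiples of 100: 2 (not leap unless ÷400).
Multiples of 400: 1.
Leap years = 55 − 2 + 1 = 54.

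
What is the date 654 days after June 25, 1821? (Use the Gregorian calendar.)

+365 (one year) → Jun 25, 1822 (289 left).
Jun has 30 days: +6 → Jul 1, 1822 (283 left).
Jul has 31 days: +31 → Aug 1, 1822 (252 left).
Aug has 31 days: +31 → Sep 1, 1822 (221 left).
Sep has 30 days: +30 → Oct 1, 1822 (191 left).
Oct has 31 days: +31 → Nov 1, 1822 (160 left).
Nov has 30 days: +30 → Dec 1, 1822 (130 left).
Dec has 31 days: +31 → Jan 1, 1823 (99 left).
Jan has 31 days: +31 → Feb 1, 1823 (68 left).
Feb has 28 days: +28 → Mar 1, 1823 (40 left).
Mar has 31 days: +31 → Apr 1, 1823 (9 left).
+9 → Apr 10, 1823.

April 10, 1823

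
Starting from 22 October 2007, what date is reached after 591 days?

June 4, 2009

+366 (one year; includes Feb 29, 2008) → Oct 22, 2008 (225 left).
Oct has 31 days: +10 → Nov 1, 2008 (215 left).
Nov has 30 days: +30 → Dec 1, 2008 (185 left).
Dec has 31 days: +31 → Jan 1, 2009 (154 left).
Jan has 31 days: +31 → Feb 1, 2009 (123 left).
Feb has 28 days: +28 → Mar 1, 2009 (95 left).
Mar has 31 days: +31 → Apr 1, 2009 (64 left).
Apr has 30 days: +30 → May 1, 2009 (34 left).
May has 31 days: +31 → Jun 1, 2009 (3 left).
+3 → Jun 4, 2009.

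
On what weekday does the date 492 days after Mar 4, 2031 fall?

Thursday

First find the weekday of Mar 4, 2031. Doomsday rule: the anchor day for the 2000s is Tuesday. For year 31: 31÷12 = 2 r 7, and 7÷4 = 1, so 2+7+1 = 10.
Tuesday + 10 ≡ Friday — that's 2031's doomsday.
In March the doomsday date is Mar 14.
Mar 4 is 10 days before Mar 14; 10 mod 7 = 3, so Friday − 3 = Tuesday.
492 mod 7 = 2, so 492 days after a Tuesday is Tuesday + 2 = Thursday.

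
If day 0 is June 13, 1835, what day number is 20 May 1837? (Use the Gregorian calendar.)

707

Jun 13, 1835 → Jun 13, 1836: 366 days (Feb 29, 1836 is in that span).
Jun 13, 1836 → Jul 13, 1836: 30 days (June has 30).
Jul 13, 1836 → Aug 13, 1836: 31 days (July has 31).
Aug 13, 1836 → Sep 13, 1836: 31 days (August has 31).
Sep 13, 1836 → Oct 13, 1836: 30 days (September has 30).
Oct 13, 1836 → Nov 13, 1836: 31 days (October has 31).
Nov 13, 1836 → Dec 13, 1836: 30 days (November has 30).
Dec 13, 1836 → Jan 13, 1837: 31 days (December has 31).
Jan 13, 1837 → Feb 13, 1837: 31 days (January has 31).
Feb 13, 1837 → Mar 13, 1837: 28 days (February has 28).
Mar 13, 1837 → Apr 13, 1837: 31 days (March has 31).
Apr 13, 1837 → May 13, 1837: 30 days (April has 30).
May 13, 1837 → May 20, 1837: 7 days.
Total: 707 days.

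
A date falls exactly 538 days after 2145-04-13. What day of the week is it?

Monday

First find the weekday of Apr 13, 2145. Doomsday rule: the anchor day for the 2100s is Sunday. For year 45: 45÷12 = 3 r 9, and 9÷4 = 2, so 3+9+2 = 14.
Sunday + 14 ≡ Sunday — that's 2145's doomsday.
In April the doomsday date is Apr 4.
Apr 13 is 9 days after Apr 4; 9 mod 7 = 2, so Sunday + 2 = Tuesday.
538 mod 7 = 6, so 538 days after a Tuesday is Tuesday + 6 = Monday.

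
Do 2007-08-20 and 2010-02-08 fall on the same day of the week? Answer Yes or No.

From Aug 20, 2007 to Feb 8, 2010 is 903 days.
903 mod 7 = 0, so they are the same weekday.
(Aug 20, 2007 is a Monday; Feb 8, 2010 is a Monday.)

Yes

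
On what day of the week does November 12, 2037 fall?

Doomsday rule: the anchor day for the 2000s is Tuesday. For year 37: 37÷12 = 3 r 1, and 1÷4 = 0, so 3+1+0 = 4.
Tuesday + 4 ≡ Saturday — that's 2037's doomsday.
In November the doomsday date is Nov 7.
Nov 12 is 5 days after Nov 7; 5 mod 7 = 5, so Saturday + 5 = Thursday.

Thursday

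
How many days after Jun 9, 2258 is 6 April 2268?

Jun 9, 2258 → Jun 9, 2259: 365 days.
Jun 9, 2259 → Jun 9, 2260: 366 days (Feb 29, 2260 is in that span).
Jun 9, 2260 → Jun 9, 2261: 365 days.
Jun 9, 2261 → Jun 9, 2262: 365 days.
Jun 9, 2262 → Jun 9, 2263: 365 days.
Jun 9, 2263 → Jun 9, 2264: 366 days (Feb 29, 2264 is in that span).
Jun 9, 2264 → Jun 9, 2265: 365 days.
Jun 9, 2265 → Jun 9, 2266: 365 days.
Jun 9, 2266 → Jun 9, 2267: 365 days.
Jun 9, 2267 → Jul 9, 2267: 30 days (June has 30).
Jul 9, 2267 → Aug 9, 2267: 31 days (July has 31).
Aug 9, 2267 → Sep 9, 2267: 31 days (August has 31).
Sep 9, 2267 → Oct 9, 2267: 30 days (September has 30).
Oct 9, 2267 → Nov 9, 2267: 31 days (October has 31).
Nov 9, 2267 → Dec 9, 2267: 30 days (November has 30).
Dec 9, 2267 → Jan 9, 2268: 31 days (December has 31).
Jan 9, 2268 → Feb 9, 2268: 31 days (January has 31).
Feb 9, 2268 → Mar 9, 2268: 29 days (February has 29).
Mar 9, 2268 → Apr 6, 2268: 28 days.
Total: 3589 days.

3589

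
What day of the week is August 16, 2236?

Doomsday rule: the anchor day for the 2200s is Friday. For year 36: 36÷12 = 3 r 0, and 0÷4 = 0, so 3+0+0 = 3.
Friday + 3 ≡ Monday — that's 2236's doomsday.
In August the doomsday date is Aug 8.
Aug 16 is 8 days after Aug 8; 8 mod 7 = 1, so Monday + 1 = Tuesday.

Tuesday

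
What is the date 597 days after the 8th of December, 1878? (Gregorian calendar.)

+365 (one year) → Dec 8, 1879 (232 left).
Dec has 31 days: +24 → Jan 1, 1880 (208 left).
Jan has 31 days: +31 → Feb 1, 1880 (177 left).
Feb has 29 days: +29 → Mar 1, 1880 (148 left).
Mar has 31 days: +31 → Apr 1, 1880 (117 left).
Apr has 30 days: +30 → May 1, 1880 (87 left).
May has 31 days: +31 → Jun 1, 1880 (56 left).
Jun has 30 days: +30 → Jul 1, 1880 (26 left).
+26 → Jul 27, 1880.

July 27, 1880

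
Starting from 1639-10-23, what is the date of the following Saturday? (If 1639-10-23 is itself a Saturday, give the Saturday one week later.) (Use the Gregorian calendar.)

Oct 23, 1639 is a Sunday.
From Sunday to the next Saturday is 6 days.
Oct 23, 1639 + 6 = Oct 29, 1639.

October 29, 1639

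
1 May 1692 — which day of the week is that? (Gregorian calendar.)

Thursday

Doomsday rule: the anchor day for the 1600s is Tuesday. For year 92: 92÷12 = 7 r 8, and 8÷4 = 2, so 7+8+2 = 17.
Tuesday + 17 ≡ Friday — that's 1692's doomsday.
In May the doomsday date is May 9.
May 1 is 8 days before May 9; 8 mod 7 = 1, so Friday − 1 = Thursday.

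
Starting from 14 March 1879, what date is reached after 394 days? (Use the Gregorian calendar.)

April 11, 1880

Mar has 31 days: +18 → Apr 1, 1879 (376 left).
Apr has 30 days: +30 → May 1, 1879 (346 left).
May has 31 days: +31 → Jun 1, 1879 (315 left).
Jun has 30 days: +30 → Jul 1, 1879 (285 left).
Jul has 31 days: +31 → Aug 1, 1879 (254 left).
Aug has 31 days: +31 → Sep 1, 1879 (223 left).
Sep has 30 days: +30 → Oct 1, 1879 (193 left).
Oct has 31 days: +31 → Nov 1, 1879 (162 left).
Nov has 30 days: +30 → Dec 1, 1879 (132 left).
Dec has 31 days: +31 → Jan 1, 1880 (101 left).
Jan has 31 days: +31 → Feb 1, 1880 (70 left).
Feb has 29 days: +29 → Mar 1, 1880 (41 left).
Mar has 31 days: +31 → Apr 1, 1880 (10 left).
+10 → Apr 11, 1880.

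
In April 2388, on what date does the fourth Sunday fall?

April 1, 2388 is a Friday.
The first Sunday is therefore April 3 (2 days later).
The fourth Sunday is 3 + 3×7 = April 24.

April 24, 2388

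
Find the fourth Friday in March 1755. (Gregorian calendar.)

March 1, 1755 is a Saturday.
The first Friday is therefore March 7 (6 days later).
The fourth Friday is 7 + 3×7 = March 28.

March 28, 1755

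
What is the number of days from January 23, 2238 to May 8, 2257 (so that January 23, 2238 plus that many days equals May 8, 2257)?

7045

Jan 23, 2238 → Jan 23, 2239: 365 days.
Jan 23, 2239 → Jan 23, 2240: 365 days.
Jan 23, 2240 → Jan 23, 2241: 366 days (Feb 29, 2240 is in that span).
Jan 23, 2241 → Jan 23, 2242: 365 days.
Jan 23, 2242 → Jan 23, 2243: 365 days.
Jan 23, 2243 → Jan 23, 2244: 365 days.
Jan 23, 2244 → Jan 23, 2245: 366 days (Feb 29, 2244 is in that span).
Jan 23, 2245 → Jan 23, 2246: 365 days.
Jan 23, 2246 → Jan 23, 2247: 365 days.
Jan 23, 2247 → Jan 23, 2248: 365 days.
Jan 23, 2248 → Jan 23, 2249: 366 days (Feb 29, 2248 is in that span).
Jan 23, 2249 → Jan 23, 2250: 365 days.
Jan 23, 2250 → Jan 23, 2251: 365 days.
Jan 23, 2251 → Jan 23, 2252: 365 days.
Jan 23, 2252 → Jan 23, 2253: 366 days (Feb 29, 2252 is in that span).
Jan 23, 2253 → Jan 23, 2254: 365 days.
Jan 23, 2254 → Jan 23, 2255: 365 days.
Jan 23, 2255 → Jan 23, 2256: 365 days.
Jan 23, 2256 → Jan 23, 2257: 366 days (Feb 29, 2256 is in that span).
Jan 23, 2257 → Feb 23, 2257: 31 days (January has 31).
Feb 23, 2257 → Mar 23, 2257: 28 days (February has 28).
Mar 23, 2257 → Apr 23, 2257: 31 days (March has 31).
Apr 23, 2257 → May 8, 2257: 15 days.
Total: 7045 days.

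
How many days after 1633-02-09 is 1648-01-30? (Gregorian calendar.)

5468

Feb 9, 1633 → Feb 9, 1634: 365 days.
Feb 9, 1634 → Feb 9, 1635: 365 days.
Feb 9, 1635 → Feb 9, 1636: 365 days.
Feb 9, 1636 → Feb 9, 1637: 366 days (Feb 29, 1636 is in that span).
Feb 9, 1637 → Feb 9, 1638: 365 days.
Feb 9, 1638 → Feb 9, 1639: 365 days.
Feb 9, 1639 → Feb 9, 1640: 365 days.
Feb 9, 1640 → Feb 9, 1641: 366 days (Feb 29, 1640 is in that span).
Feb 9, 1641 → Feb 9, 1642: 365 days.
Feb 9, 1642 → Feb 9, 1643: 365 days.
Feb 9, 1643 → Feb 9, 1644: 365 days.
Feb 9, 1644 → Feb 9, 1645: 366 days (Feb 29, 1644 is in that span).
Feb 9, 1645 → Feb 9, 1646: 365 days.
Feb 9, 1646 → Feb 9, 1647: 365 days.
Feb 9, 1647 → Mar 9, 1647: 28 days (February has 28).
Mar 9, 1647 → Apr 9, 1647: 31 days (March has 31).
Apr 9, 1647 → May 9, 1647: 30 days (April has 30).
May 9, 1647 → Jun 9, 1647: 31 days (May has 31).
Jun 9, 1647 → Jul 9, 1647: 30 days (June has 30).
Jul 9, 1647 → Aug 9, 1647: 31 days (July has 31).
Aug 9, 1647 → Sep 9, 1647: 31 days (August has 31).
Sep 9, 1647 → Oct 9, 1647: 30 days (September has 30).
Oct 9, 1647 → Nov 9, 1647: 31 days (October has 31).
Nov 9, 1647 → Dec 9, 1647: 30 days (November has 30).
Dec 9, 1647 → Jan 9, 1648: 31 days (December has 31).
Jan 9, 1648 → Jan 30, 1648: 21 days.
Total: 5468 days.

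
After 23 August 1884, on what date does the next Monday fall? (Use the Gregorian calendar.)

August 25, 1884

Aug 23, 1884 is a Saturday.
From Saturday to the next Monday is 2 days.
Aug 23, 1884 + 2 = Aug 25, 1884.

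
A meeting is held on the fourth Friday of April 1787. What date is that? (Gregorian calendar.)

April 1, 1787 is a Sunday.
The first Friday is therefore April 6 (5 days later).
The fourth Friday is 6 + 3×7 = April 27.

April 27, 1787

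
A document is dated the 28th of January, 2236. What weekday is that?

Thursday

Doomsday rule: the anchor day for the 2200s is Friday. For year 36: 36÷12 = 3 r 0, and 0÷4 = 0, so 3+0+0 = 3.
Friday + 3 ≡ Monday — that's 2236's doomsday.
In January the doomsday date is Jan 4 (2236 is a leap year (divisible by 4)).
Jan 28 is 24 days after Jan 4; 24 mod 7 = 3, so Monday + 3 = Thursday.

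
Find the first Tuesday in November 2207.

November 1, 2207 is a Sunday.
The first Tuesday is therefore November 3 (2 days later).

November 3, 2207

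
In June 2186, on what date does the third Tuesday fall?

June 20, 2186

June 1, 2186 is a Thursday.
The first Tuesday is therefore June 6 (5 days later).
The third Tuesday is 6 + 2×7 = June 20.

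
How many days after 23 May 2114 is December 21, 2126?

May 23, 2114 → May 23, 2115: 365 days.
May 23, 2115 → May 23, 2116: 366 days (Feb 29, 2116 is in that span).
May 23, 2116 → May 23, 2117: 365 days.
May 23, 2117 → May 23, 2118: 365 days.
May 23, 2118 → May 23, 2119: 365 days.
May 23, 2119 → May 23, 2120: 366 days (Feb 29, 2120 is in that span).
May 23, 2120 → May 23, 2121: 365 days.
May 23, 2121 → May 23, 2122: 365 days.
May 23, 2122 → May 23, 2123: 365 days.
May 23, 2123 → May 23, 2124: 366 days (Feb 29, 2124 is in that span).
May 23, 2124 → May 23, 2125: 365 days.
May 23, 2125 → May 23, 2126: 365 days.
May 23, 2126 → Jun 23, 2126: 31 days (May has 31).
Jun 23, 2126 → Jul 23, 2126: 30 days (June has 30).
Jul 23, 2126 → Aug 23, 2126: 31 days (July has 31).
Aug 23, 2126 → Sep 23, 2126: 31 days (August has 31).
Sep 23, 2126 → Oct 23, 2126: 30 days (September has 30).
Oct 23, 2126 → Nov 23, 2126: 31 days (October has 31).
Nov 23, 2126 → Dec 21, 2126: 28 days.
Total: 4595 days.

4595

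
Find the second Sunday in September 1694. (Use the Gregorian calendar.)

September 12, 1694

September 1, 1694 is a Wednesday.
The first Sunday is therefore September 5 (4 days later).
The second Sunday is 5 + 1×7 = September 12.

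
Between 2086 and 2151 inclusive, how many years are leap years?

15

Multiples of 4 in [2086,2151]: 16.
Of those, multiples of 100: 1 (not leap unless ÷400).
Multiples of 400: 0.
Leap years = 16 − 1 + 0 = 15.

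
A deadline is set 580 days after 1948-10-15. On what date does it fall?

May 18, 1950

+365 (one year) → Oct 15, 1949 (215 left).
Oct has 31 days: +17 → Nov 1, 1949 (198 left).
Nov has 30 days: +30 → Dec 1, 1949 (168 left).
Dec has 31 days: +31 → Jan 1, 1950 (137 left).
Jan has 31 days: +31 → Feb 1, 1950 (106 left).
Feb has 28 days: +28 → Mar 1, 1950 (78 left).
Mar has 31 days: +31 → Apr 1, 1950 (47 left).
Apr has 30 days: +30 → May 1, 1950 (17 left).
+17 → May 18, 1950.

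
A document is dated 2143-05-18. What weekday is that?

Doomsday rule: the anchor day for the 2100s is Sunday. For year 43: 43÷12 = 3 r 7, and 7÷4 = 1, so 3+7+1 = 11.
Sunday + 11 ≡ Thursday — that's 2143's doomsday.
In May the doomsday date is May 9.
May 18 is 9 days after May 9; 9 mod 7 = 2, so Thursday + 2 = Saturday.

Saturday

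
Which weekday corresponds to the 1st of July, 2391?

Monday

Doomsday rule: the anchor day for the 2300s is Wednesday. For year 91: 91÷12 = 7 r 7, and 7÷4 = 1, so 7+7+1 = 15.
Wednesday + 15 ≡ Thursday — that's 2391's doomsday.
In July the doomsday date is Jul 11.
Jul 1 is 10 days before Jul 11; 10 mod 7 = 3, so Thursday − 3 = Monday.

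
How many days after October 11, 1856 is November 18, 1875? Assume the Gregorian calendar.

6977

Oct 11, 1856 → Oct 11, 1857: 365 days.
Oct 11, 1857 → Oct 11, 1858: 365 days.
Oct 11, 1858 → Oct 11, 1859: 365 days.
Oct 11, 1859 → Oct 11, 1860: 366 days (Feb 29, 1860 is in that span).
Oct 11, 1860 → Oct 11, 1861: 365 days.
Oct 11, 1861 → Oct 11, 1862: 365 days.
Oct 11, 1862 → Oct 11, 1863: 365 days.
Oct 11, 1863 → Oct 11, 1864: 366 days (Feb 29, 1864 is in that span).
Oct 11, 1864 → Oct 11, 1865: 365 days.
Oct 11, 1865 → Oct 11, 1866: 365 days.
Oct 11, 1866 → Oct 11, 1867: 365 days.
Oct 11, 1867 → Oct 11, 1868: 366 days (Feb 29, 1868 is in that span).
Oct 11, 1868 → Oct 11, 1869: 365 days.
Oct 11, 1869 → Oct 11, 1870: 365 days.
Oct 11, 1870 → Oct 11, 1871: 365 days.
Oct 11, 1871 → Oct 11, 1872: 366 days (Feb 29, 1872 is in that span).
Oct 11, 1872 → Oct 11, 1873: 365 days.
Oct 11, 1873 → Oct 11, 1874: 365 days.
Oct 11, 1874 → Oct 11, 1875: 365 days.
Oct 11, 1875 → Nov 11, 1875: 31 days (October has 31).
Nov 11, 1875 → Nov 18, 1875: 7 days.
Total: 6977 days.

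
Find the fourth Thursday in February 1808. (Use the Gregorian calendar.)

February 25, 1808

February 1, 1808 is a Monday.
The first Thursday is therefore February 4 (3 days later).
The fourth Thursday is 4 + 3×7 = February 25.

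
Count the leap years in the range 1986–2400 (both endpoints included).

101

Multiples of 4 in [1986,2400]: 104.
Of those, multiples of 100: 5 (not leap unless ÷400).
Multiples of 400: 2.
Leap years = 104 − 5 + 2 = 101.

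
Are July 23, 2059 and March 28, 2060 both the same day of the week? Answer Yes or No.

No

From Jul 23, 2059 to Mar 28, 2060 is 249 days.
249 mod 7 = 4, so they are different weekdays.
(Jul 23, 2059 is a Wednesday; Mar 28, 2060 is a Sunday.)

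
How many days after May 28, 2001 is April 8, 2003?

May 28, 2001 → May 28, 2002: 365 days.
May 28, 2002 → Jun 28, 2002: 31 days (May has 31).
Jun 28, 2002 → Jul 28, 2002: 30 days (June has 30).
Jul 28, 2002 → Aug 28, 2002: 31 days (July has 31).
Aug 28, 2002 → Sep 28, 2002: 31 days (August has 31).
Sep 28, 2002 → Oct 28, 2002: 30 days (September has 30).
Oct 28, 2002 → Nov 28, 2002: 31 days (October has 31).
Nov 28, 2002 → Dec 28, 2002: 30 days (November has 30).
Dec 28, 2002 → Jan 28, 2003: 31 days (December has 31).
Jan 28, 2003 → Feb 28, 2003: 31 days (January has 31).
Feb 28, 2003 → Mar 28, 2003: 28 days (February has 28).
Mar 28, 2003 → Apr 8, 2003: 11 days.
Total: 680 days.

680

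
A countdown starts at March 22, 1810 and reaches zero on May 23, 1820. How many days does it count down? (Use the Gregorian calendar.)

3715

Mar 22, 1810 → Mar 22, 1811: 365 days.
Mar 22, 1811 → Mar 22, 1812: 366 days (Feb 29, 1812 is in that span).
Mar 22, 1812 → Mar 22, 1813: 365 days.
Mar 22, 1813 → Mar 22, 1814: 365 days.
Mar 22, 1814 → Mar 22, 1815: 365 days.
Mar 22, 1815 → Mar 22, 1816: 366 days (Feb 29, 1816 is in that span).
Mar 22, 1816 → Mar 22, 1817: 365 days.
Mar 22, 1817 → Mar 22, 1818: 365 days.
Mar 22, 1818 → Mar 22, 1819: 365 days.
Mar 22, 1819 → Mar 22, 1820: 366 days (Feb 29, 1820 is in that span).
Mar 22, 1820 → Apr 22, 1820: 31 days (March has 31).
Apr 22, 1820 → May 22, 1820: 30 days (April has 30).
May 22, 1820 → May 23, 1820: 1 days.
Total: 3715 days.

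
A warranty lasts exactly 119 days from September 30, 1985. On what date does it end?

Sep has 30 days: +1 → Oct 1, 1985 (118 left).
Oct has 31 days: +31 → Nov 1, 1985 (87 left).
Nov has 30 days: +30 → Dec 1, 1985 (57 left).
Dec has 31 days: +31 → Jan 1, 1986 (26 left).
+26 → Jan 27, 1986.

January 27, 1986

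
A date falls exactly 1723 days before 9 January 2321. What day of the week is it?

Saturday

First find the weekday of Jan 9, 2321. Doomsday rule: the anchor day for the 2300s is Wednesday. For year 21: 21÷12 = 1 r 9, and 9÷4 = 2, so 1+9+2 = 12.
Wednesday + 12 ≡ Monday — that's 2321's doomsday.
In January the doomsday date is Jan 3 (2321 is not a leap year).
Jan 9 is 6 days after Jan 3; 6 mod 7 = 6, so Monday + 6 = Sunday.
1723 mod 7 = 1, so 1723 days before a Sunday is Sunday − 1 = Saturday.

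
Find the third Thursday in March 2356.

March 1, 2356 is a Thursday.
The first Thursday is therefore March 1 (same day).
The third Thursday is 1 + 2×7 = March 15.

March 15, 2356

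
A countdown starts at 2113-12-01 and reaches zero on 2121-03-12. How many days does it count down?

2658

Dec 1, 2113 → Dec 1, 2114: 365 days.
Dec 1, 2114 → Dec 1, 2115: 365 days.
Dec 1, 2115 → Dec 1, 2116: 366 days (Feb 29, 2116 is in that span).
Dec 1, 2116 → Dec 1, 2117: 365 days.
Dec 1, 2117 → Dec 1, 2118: 365 days.
Dec 1, 2118 → Dec 1, 2119: 365 days.
Dec 1, 2119 → Dec 1, 2120: 366 days (Feb 29, 2120 is in that span).
Dec 1, 2120 → Jan 1, 2121: 31 days (December has 31).
Jan 1, 2121 → Feb 1, 2121: 31 days (January has 31).
Feb 1, 2121 → Mar 1, 2121: 28 days (February has 28).
Mar 1, 2121 → Mar 12, 2121: 11 days.
Total: 2658 days.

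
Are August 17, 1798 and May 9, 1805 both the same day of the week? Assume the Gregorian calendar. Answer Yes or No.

No

From Aug 17, 1798 to May 9, 1805 is 2456 days.
2456 mod 7 = 6, so they are different weekdays.
(Aug 17, 1798 is a Friday; May 9, 1805 is a Thursday.)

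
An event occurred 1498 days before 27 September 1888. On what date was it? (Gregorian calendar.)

−366 (one year; includes Feb 29, 1888) → Sep 27, 1887 (1132 left).
−365 (one year) → Sep 27, 1886 (767 left).
−365 (one year) → Sep 27, 1885 (402 left).
−365 (one year) → Sep 27, 1884 (37 left).
−27 → Aug 31, 1884 (end of Aug, 31 days; 10 left).
−10 → Aug 21, 1884.

August 21, 1884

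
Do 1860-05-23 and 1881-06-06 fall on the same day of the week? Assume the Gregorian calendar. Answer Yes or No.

No

From May 23, 1860 to Jun 6, 1881 is 7684 days.
7684 mod 7 = 5, so they are different weekdays.
(May 23, 1860 is a Wednesday; Jun 6, 1881 is a Monday.)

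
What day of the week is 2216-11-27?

Doomsday rule: the anchor day for the 2200s is Friday. For year 16: 16÷12 = 1 r 4, and 4÷4 = 1, so 1+4+1 = 6.
Friday + 6 ≡ Thursday — that's 2216's doomsday.
In November the doomsday date is Nov 7.
Nov 27 is 20 days after Nov 7; 20 mod 7 = 6, so Thursday + 6 = Wednesday.

Wednesday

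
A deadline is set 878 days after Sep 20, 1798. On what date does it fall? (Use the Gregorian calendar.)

+365 (one year) → Sep 20, 1799 (513 left).
+365 (one year) → Sep 20, 1800 (148 left).
Sep has 30 days: +11 → Oct 1, 1800 (137 left).
Oct has 31 days: +31 → Nov 1, 1800 (106 left).
Nov has 30 days: +30 → Dec 1, 1800 (76 left).
Dec has 31 days: +31 → Jan 1, 1801 (45 left).
Jan has 31 days: +31 → Feb 1, 1801 (14 left).
+14 → Feb 15, 1801.

February 15, 1801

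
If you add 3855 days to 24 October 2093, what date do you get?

May 15, 2104

+365 (one year) → Oct 24, 2094 (3490 left).
+365 (one year) → Oct 24, 2095 (3125 left).
+366 (one year; includes Feb 29, 2096) → Oct 24, 2096 (2759 left).
+365 (one year) → Oct 24, 2097 (2394 left).
+365 (one year) → Oct 24, 2098 (2029 left).
+365 (one year) → Oct 24, 2099 (1664 left).
+365 (one year) → Oct 24, 2100 (1299 left).
+365 (one year) → Oct 24, 2101 (934 left).
+365 (one year) → Oct 24, 2102 (569 left).
+365 (one year) → Oct 24, 2103 (204 left).
Oct has 31 days: +8 → Nov 1, 2103 (196 left).
Nov has 30 days: +30 → Dec 1, 2103 (166 left).
Dec has 31 days: +31 → Jan 1, 2104 (135 left).
Jan has 31 days: +31 → Feb 1, 2104 (104 left).
Feb has 29 days: +29 → Mar 1, 2104 (75 left).
Mar has 31 days: +31 → Apr 1, 2104 (44 left).
Apr has 30 days: +30 → May 1, 2104 (14 left).
+14 → May 15, 2104.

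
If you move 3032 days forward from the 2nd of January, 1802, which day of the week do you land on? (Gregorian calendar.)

Jan 2, 1802 is a Saturday.
3032 mod 7 = 1, so 3032 days after a Saturday is Saturday + 1 = Sunday.

Sunday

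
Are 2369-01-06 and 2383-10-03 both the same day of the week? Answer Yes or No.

From Jan 6, 2369 to Oct 3, 2383 is 5383 days.
5383 mod 7 = 0, so they are the same weekday.
(Jan 6, 2369 is a Monday; Oct 3, 2383 is a Monday.)

Yes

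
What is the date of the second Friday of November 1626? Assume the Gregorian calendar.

November 13, 1626

November 1, 1626 is a Sunday.
The first Friday is therefore November 6 (5 days later).
The second Friday is 6 + 1×7 = November 13.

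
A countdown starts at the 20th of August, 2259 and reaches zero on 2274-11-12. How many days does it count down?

Aug 20, 2259 → Aug 20, 2260: 366 days (Feb 29, 2260 is in that span).
Aug 20, 2260 → Aug 20, 2261: 365 days.
Aug 20, 2261 → Aug 20, 2262: 365 days.
Aug 20, 2262 → Aug 20, 2263: 365 days.
Aug 20, 2263 → Aug 20, 2264: 366 days (Feb 29, 2264 is in that span).
Aug 20, 2264 → Aug 20, 2265: 365 days.
Aug 20, 2265 → Aug 20, 2266: 365 days.
Aug 20, 2266 → Aug 20, 2267: 365 days.
Aug 20, 2267 → Aug 20, 2268: 366 days (Feb 29, 2268 is in that span).
Aug 20, 2268 → Aug 20, 2269: 365 days.
Aug 20, 2269 → Aug 20, 2270: 365 days.
Aug 20, 2270 → Aug 20, 2271: 365 days.
Aug 20, 2271 → Aug 20, 2272: 366 days (Feb 29, 2272 is in that span).
Aug 20, 2272 → Aug 20, 2273: 365 days.
Aug 20, 2273 → Aug 20, 2274: 365 days.
Aug 20, 2274 → Sep 20, 2274: 31 days (August has 31).
Sep 20, 2274 → Oct 20, 2274: 30 days (September has 30).
Oct 20, 2274 → Nov 12, 2274: 23 days.
Total: 5563 days.

5563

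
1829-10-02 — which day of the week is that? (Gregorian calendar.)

Doomsday rule: the anchor day for the 1800s is Friday. For year 29: 29÷12 = 2 r 5, and 5÷4 = 1, so 2+5+1 = 8.
Friday + 8 ≡ Saturday — that's 1829's doomsday.
In October the doomsday date is Oct 10.
Oct 2 is 8 days before Oct 10; 8 mod 7 = 1, so Saturday − 1 = Friday.

Friday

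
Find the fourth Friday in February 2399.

February 1, 2399 is a Monday.
The first Friday is therefore February 5 (4 days later).
The fourth Friday is 5 + 3×7 = February 26.

February 26, 2399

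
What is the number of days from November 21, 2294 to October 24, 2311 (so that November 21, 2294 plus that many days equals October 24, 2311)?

6180

Nov 21, 2294 → Nov 21, 2295: 365 days.
Nov 21, 2295 → Nov 21, 2296: 366 days (Feb 29, 2296 is in that span).
Nov 21, 2296 → Nov 21, 2297: 365 days.
Nov 21, 2297 → Nov 21, 2298: 365 days.
Nov 21, 2298 → Nov 21, 2299: 365 days.
Nov 21, 2299 → Nov 21, 2300: 365 days.
Nov 21, 2300 → Nov 21, 2301: 365 days.
Nov 21, 2301 → Nov 21, 2302: 365 days.
Nov 21, 2302 → Nov 21, 2303: 365 days.
Nov 21, 2303 → Nov 21, 2304: 366 days (Feb 29, 2304 is in that span).
Nov 21, 2304 → Nov 21, 2305: 365 days.
Nov 21, 2305 → Nov 21, 2306: 365 days.
Nov 21, 2306 → Nov 21, 2307: 365 days.
Nov 21, 2307 → Nov 21, 2308: 366 days (Feb 29, 2308 is in that span).
Nov 21, 2308 → Nov 21, 2309: 365 days.
Nov 21, 2309 → Nov 21, 2310: 365 days.
Nov 21, 2310 → Dec 21, 2310: 30 days (November has 30).
Dec 21, 2310 → Jan 21, 2311: 31 days (December has 31).
Jan 21, 2311 → Feb 21, 2311: 31 days (January has 31).
Feb 21, 2311 → Mar 21, 2311: 28 days (February has 28).
Mar 21, 2311 → Apr 21, 2311: 31 days (March has 31).
Apr 21, 2311 → May 21, 2311: 30 days (April has 30).
May 21, 2311 → Jun 21, 2311: 31 days (May has 31).
Jun 21, 2311 → Jul 21, 2311: 30 days (June has 30).
Jul 21, 2311 → Aug 21, 2311: 31 days (July has 31).
Aug 21, 2311 → Sep 21, 2311: 31 days (August has 31).
Sep 21, 2311 → Oct 21, 2311: 30 days (September has 30).
Oct 21, 2311 → Oct 24, 2311: 3 days.
Total: 6180 days.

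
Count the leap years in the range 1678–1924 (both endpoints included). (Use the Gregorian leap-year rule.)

Multiples of 4 in [1678,1924]: 62.
Of those, multiples of 100: 3 (not leap unless ÷400).
Multiples of 400: 0.
Leap years = 62 − 3 + 0 = 59.

59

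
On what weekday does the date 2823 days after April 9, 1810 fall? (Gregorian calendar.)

Apr 9, 1810 is a Monday.
2823 mod 7 = 2, so 2823 days after a Monday is Monday + 2 = Wednesday.

Wednesday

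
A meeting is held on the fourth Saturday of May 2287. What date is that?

May 28, 2287

May 1, 2287 is a Sunday.
The first Saturday is therefore May 7 (6 days later).
The fourth Saturday is 7 + 3×7 = May 28.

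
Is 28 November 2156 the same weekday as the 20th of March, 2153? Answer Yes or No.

No

From Mar 20, 2153 to Nov 28, 2156 is 1349 days.
1349 mod 7 = 5, so they are different weekdays.
(Mar 20, 2153 is a Tuesday; Nov 28, 2156 is a Sunday.)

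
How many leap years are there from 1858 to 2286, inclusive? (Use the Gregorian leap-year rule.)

Multiples of 4 in [1858,2286]: 107.
Of those, multiples of 100: 4 (not leap unless ÷400).
Multiples of 400: 1.
Leap years = 107 − 4 + 1 = 104.

104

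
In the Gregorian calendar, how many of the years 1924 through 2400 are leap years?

117

Multiples of 4 in [1924,2400]: 120.
Of those, multiples of 100: 5 (not leap unless ÷400).
Multiples of 400: 2.
Leap years = 120 − 5 + 2 = 117.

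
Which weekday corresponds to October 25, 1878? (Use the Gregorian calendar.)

Friday

Doomsday rule: the anchor day for the 1800s is Friday. For year 78: 78÷12 = 6 r 6, and 6÷4 = 1, so 6+6+1 = 13.
Friday + 13 ≡ Thursday — that's 1878's doomsday.
In October the doomsday date is Oct 10.
Oct 25 is 15 days after Oct 10; 15 mod 7 = 1, so Thursday + 1 = Friday.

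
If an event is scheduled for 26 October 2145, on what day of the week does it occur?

Doomsday rule: the anchor day for the 2100s is Sunday. For year 45: 45÷12 = 3 r 9, and 9÷4 = 2, so 3+9+2 = 14.
Sunday + 14 ≡ Sunday — that's 2145's doomsday.
In October the doomsday date is Oct 10.
Oct 26 is 16 days after Oct 10; 16 mod 7 = 2, so Sunday + 2 = Tuesday.

Tuesday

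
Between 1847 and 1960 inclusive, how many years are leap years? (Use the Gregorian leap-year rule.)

28

Multiples of 4 in [1847,1960]: 29.
Of those, multiples of 100: 1 (not leap unless ÷400).
Multiples of 400: 0.
Leap years = 29 − 1 + 0 = 28.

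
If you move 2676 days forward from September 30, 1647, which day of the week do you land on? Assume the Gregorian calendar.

First find the weekday of Sep 30, 1647. Doomsday rule: the anchor day for the 1600s is Tuesday. For year 47: 47÷12 = 3 r 11, and 11÷4 = 2, so 3+11+2 = 16.
Tuesday + 16 ≡ Thursday — that's 1647's doomsday.
In September the doomsday date is Sep 5.
Sep 30 is 25 days after Sep 5; 25 mod 7 = 4, so Thursday + 4 = Monday.
2676 mod 7 = 2, so 2676 days after a Monday is Monday + 2 = Wednesday.

Wednesday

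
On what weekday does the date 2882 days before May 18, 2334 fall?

Sunday

First find the weekday of May 18, 2334. Doomsday rule: the anchor day for the 2300s is Wednesday. For year 34: 34÷12 = 2 r 10, and 10÷4 = 2, so 2+10+2 = 14.
Wednesday + 14 ≡ Wednesday — that's 2334's doomsday.
In May the doomsday date is May 9.
May 18 is 9 days after May 9; 9 mod 7 = 2, so Wednesday + 2 = Friday.
2882 mod 7 = 5, so 2882 days before a Friday is Friday − 5 = Sunday.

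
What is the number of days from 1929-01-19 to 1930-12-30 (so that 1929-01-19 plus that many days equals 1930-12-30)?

Jan 19, 1929 → Jan 19, 1930: 365 days.
Jan 19, 1930 → Feb 19, 1930: 31 days (January has 31).
Feb 19, 1930 → Mar 19, 1930: 28 days (February has 28).
Mar 19, 1930 → Apr 19, 1930: 31 days (March has 31).
Apr 19, 1930 → May 19, 1930: 30 days (April has 30).
May 19, 1930 → Jun 19, 1930: 31 days (May has 31).
Jun 19, 1930 → Jul 19, 1930: 30 days (June has 30).
Jul 19, 1930 → Aug 19, 1930: 31 days (July has 31).
Aug 19, 1930 → Sep 19, 1930: 31 days (August has 31).
Sep 19, 1930 → Oct 19, 1930: 30 days (September has 30).
Oct 19, 1930 → Nov 19, 1930: 31 days (October has 31).
Nov 19, 1930 → Dec 19, 1930: 30 days (November has 30).
Dec 19, 1930 → Dec 30, 1930: 11 days.
Total: 710 days.

710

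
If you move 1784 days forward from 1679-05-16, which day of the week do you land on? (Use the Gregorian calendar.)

First find the weekday of May 16, 1679. Doomsday rule: the anchor day for the 1600s is Tuesday. For year 79: 79÷12 = 6 r 7, and 7÷4 = 1, so 6+7+1 = 14.
Tuesday + 14 ≡ Tuesday — that's 1679's doomsday.
In May the doomsday date is May 9.
May 16 is 7 days after May 9; 7 mod 7 = 0, so Tuesday + 0 = Tuesday.
1784 mod 7 = 6, so 1784 days after a Tuesday is Tuesday + 6 = Monday.

Monday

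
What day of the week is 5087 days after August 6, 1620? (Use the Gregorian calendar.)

Tuesday

First find the weekday of Aug 6, 1620. Doomsday rule: the anchor day for the 1600s is Tuesday. For year 20: 20÷12 = 1 r 8, and 8÷4 = 2, so 1+8+2 = 11.
Tuesday + 11 ≡ Saturday — that's 1620's doomsday.
In August the doomsday date is Aug 8.
Aug 6 is 2 days before Aug 8; 2 mod 7 = 2, so Saturday − 2 = Thursday.
5087 mod 7 = 5, so 5087 days after a Thursday is Thursday + 5 = Tuesday.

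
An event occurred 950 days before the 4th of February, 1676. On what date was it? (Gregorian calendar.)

−365 (one year) → Feb 4, 1675 (585 left).
−365 (one year) → Feb 4, 1674 (220 left).
−4 → Jan 31, 1674 (end of Jan, 31 days; 216 left).
−31 → Dec 31, 1673 (end of Dec, 31 days; 185 left).
−31 → Nov 30, 1673 (end of Nov, 30 days; 154 left).
−30 → Oct 31, 1673 (end of Oct, 31 days; 124 left).
−31 → Sep 30, 1673 (end of Sep, 30 days; 93 left).
−30 → Aug 31, 1673 (end of Aug, 31 days; 63 left).
−31 → Jul 31, 1673 (end of Jul, 31 days; 32 left).
−31 → Jun 30, 1673 (end of Jun, 30 days; 1 left).
−1 → Jun 29, 1673.

June 29, 1673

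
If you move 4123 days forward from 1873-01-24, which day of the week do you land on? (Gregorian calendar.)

Jan 24, 1873 is a Friday.
4123 mod 7 = 0, so 4123 days after a Friday is Friday + 0 = Friday.

Friday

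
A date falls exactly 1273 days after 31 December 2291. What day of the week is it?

Wednesday

First find the weekday of Dec 31, 2291. Doomsday rule: the anchor day for the 2200s is Friday. For year 91: 91÷12 = 7 r 7, and 7÷4 = 1, so 7+7+1 = 15.
Friday + 15 ≡ Saturday — that's 2291's doomsday.
In December the doomsday date is Dec 12.
Dec 31 is 19 days after Dec 12; 19 mod 7 = 5, so Saturday + 5 = Thursday.
1273 mod 7 = 6, so 1273 days after a Thursday is Thursday + 6 = Wednesday.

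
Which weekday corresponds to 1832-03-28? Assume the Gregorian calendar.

Wednesday

Doomsday rule: the anchor day for the 1800s is Friday. For year 32: 32÷12 = 2 r 8, and 8÷4 = 2, so 2+8+2 = 12.
Friday + 12 ≡ Wednesday — that's 1832's doomsday.
In March the doomsday date is Mar 14.
Mar 28 is 14 days after Mar 14; 14 mod 7 = 0, so Wednesday + 0 = Wednesday.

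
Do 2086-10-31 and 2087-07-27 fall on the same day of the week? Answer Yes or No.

No

From Oct 31, 2086 to Jul 27, 2087 is 269 days.
269 mod 7 = 3, so they are different weekdays.
(Oct 31, 2086 is a Thursday; Jul 27, 2087 is a Sunday.)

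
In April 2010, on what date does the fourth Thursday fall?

April 22, 2010

April 1, 2010 is a Thursday.
The first Thursday is therefore April 1 (same day).
The fourth Thursday is 1 + 3×7 = April 22.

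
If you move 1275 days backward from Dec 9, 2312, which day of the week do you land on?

Sunday

First find the weekday of Dec 9, 2312. Doomsday rule: the anchor day for the 2300s is Wednesday. For year 12: 12÷12 = 1 r 0, and 0÷4 = 0, so 1+0+0 = 1.
Wednesday + 1 ≡ Thursday — that's 2312's doomsday.
In December the doomsday date is Dec 12.
Dec 9 is 3 days before Dec 12; 3 mod 7 = 3, so Thursday − 3 = Monday.
1275 mod 7 = 1, so 1275 days before a Monday is Monday − 1 = Sunday.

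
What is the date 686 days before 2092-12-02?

January 16, 2091

−366 (one year; includes Feb 29, 2092) → Dec 2, 2091 (320 left).
−2 → Nov 30, 2091 (end of Nov, 30 days; 318 left).
−30 → Oct 31, 2091 (end of Oct, 31 days; 288 left).
−31 → Sep 30, 2091 (end of Sep, 30 days; 257 left).
−30 → Aug 31, 2091 (end of Aug, 31 days; 227 left).
−31 → Jul 31, 2091 (end of Jul, 31 days; 196 left).
−31 → Jun 30, 2091 (end of Jun, 30 days; 165 left).
−30 → May 31, 2091 (end of May, 31 days; 135 left).
−31 → Apr 30, 2091 (end of Apr, 30 days; 104 left).
−30 → Mar 31, 2091 (end of Mar, 31 days; 74 left).
−31 → Feb 28, 2091 (end of Feb, 28 days; 43 left).
−28 → Jan 31, 2091 (end of Jan, 31 days; 15 left).
−15 → Jan 16, 2091.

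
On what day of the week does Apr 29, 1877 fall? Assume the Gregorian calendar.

Sunday

January 1, 1877 is a Monday.
Jan 1, 1877 → Feb 1, 1877: 31 days (January has 31).
Feb 1, 1877 → Mar 1, 1877: 28 days (February has 28).
Mar 1, 1877 → Apr 1, 1877: 31 days (March has 31).
Apr 1, 1877 → Apr 29, 1877: 28 days.
Total: 118 days.
118 mod 7 = 6, so Monday + 6 = Sunday.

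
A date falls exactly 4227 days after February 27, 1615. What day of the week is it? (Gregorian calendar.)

First find the weekday of Feb 27, 1615. Doomsday rule: the anchor day for the 1600s is Tuesday. For year 15: 15÷12 = 1 r 3, and 3÷4 = 0, so 1+3+0 = 4.
Tuesday + 4 ≡ Saturday — that's 1615's doomsday.
In February the doomsday date is Feb 28 (1615 is not a leap year).
Feb 27 is 1 day before Feb 28; 1 mod 7 = 1, so Saturday − 1 = Friday.
4227 mod 7 = 6, so 4227 days after a Friday is Friday + 6 = Thursday.

Thursday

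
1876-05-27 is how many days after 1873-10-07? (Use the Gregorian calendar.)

963

Oct 7, 1873 → Oct 7, 1874: 365 days.
Oct 7, 1874 → Oct 7, 1875: 365 days.
Oct 7, 1875 → Nov 7, 1875: 31 days (October has 31).
Nov 7, 1875 → Dec 7, 1875: 30 days (November has 30).
Dec 7, 1875 → Jan 7, 1876: 31 days (December has 31).
Jan 7, 1876 → Feb 7, 1876: 31 days (January has 31).
Feb 7, 1876 → Mar 7, 1876: 29 days (February has 29).
Mar 7, 1876 → Apr 7, 1876: 31 days (March has 31).
Apr 7, 1876 → May 7, 1876: 30 days (April has 30).
May 7, 1876 → May 27, 1876: 20 days.
Total: 963 days.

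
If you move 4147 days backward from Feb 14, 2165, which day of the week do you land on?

Monday

Feb 14, 2165 is a Thursday.
4147 mod 7 = 3, so 4147 days before a Thursday is Thursday − 3 = Monday.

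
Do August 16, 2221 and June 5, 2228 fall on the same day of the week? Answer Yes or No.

Yes

From Aug 16, 2221 to Jun 5, 2228 is 2485 days.
2485 mod 7 = 0, so they are the same weekday.
(Aug 16, 2221 is a Thursday; Jun 5, 2228 is a Thursday.)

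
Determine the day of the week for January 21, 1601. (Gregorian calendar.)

Doomsday rule: the anchor day for the 1600s is Tuesday. For year 01: 1÷12 = 0 r 1, and 1÷4 = 0, so 0+1+0 = 1.
Tuesday + 1 ≡ Wednesday — that's 1601's doomsday.
In January the doomsday date is Jan 3 (1601 is not a leap year).
Jan 21 is 18 days after Jan 3; 18 mod 7 = 4, so Wednesday + 4 = Sunday.

Sunday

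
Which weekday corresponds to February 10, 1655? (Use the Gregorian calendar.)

Wednesday

Doomsday rule: the anchor day for the 1600s is Tuesday. For year 55: 55÷12 = 4 r 7, and 7÷4 = 1, so 4+7+1 = 12.
Tuesday + 12 ≡ Sunday — that's 1655's doomsday.
In February the doomsday date is Feb 28 (1655 is not a leap year).
Feb 10 is 18 days before Feb 28; 18 mod 7 = 4, so Sunday − 4 = Wednesday.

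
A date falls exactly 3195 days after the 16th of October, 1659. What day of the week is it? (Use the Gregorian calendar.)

Oct 16, 1659 is a Thursday.
3195 mod 7 = 3, so 3195 days after a Thursday is Thursday + 3 = Sunday.

Sunday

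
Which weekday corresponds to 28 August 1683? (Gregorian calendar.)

Saturday

Doomsday rule: the anchor day for the 1600s is Tuesday. For year 83: 83÷12 = 6 r 11, and 11÷4 = 2, so 6+11+2 = 19.
Tuesday + 19 ≡ Sunday — that's 1683's doomsday.
In August the doomsday date is Aug 8.
Aug 28 is 20 days after Aug 8; 20 mod 7 = 6, so Sunday + 6 = Saturday.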